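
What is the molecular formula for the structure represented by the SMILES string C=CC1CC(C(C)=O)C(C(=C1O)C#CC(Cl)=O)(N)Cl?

C13H13Cl2NO3

Heavy atoms from the SMILES: 13 C, 2 Cl, 1 N, 3 O.
Implicit hydrogens by atom environment:
  7 × C: no H
  3 × C: 1 H each → 3
  2 × C: 2 H each → 4
  2 × Cl: no H
  2 × O: no H
  1 × C: 3 H
  1 × N: 2 H
  1 × O: 1 H
  Total hydrogens = 13.
Molecular formula: C13H13Cl2NO3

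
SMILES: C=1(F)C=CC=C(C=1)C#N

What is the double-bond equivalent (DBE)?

Molecular formula from the SMILES: C7H4FN.
DoU = (2C + 2 + N − H − X)/2 = (2·7 + 2 + 1 − 4 − 1)/2 = 12/2 = 6.
(Structurally: 1 ring(s) + 5 π bond(s) = 6.)

6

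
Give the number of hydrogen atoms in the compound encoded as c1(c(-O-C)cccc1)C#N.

7

Hydrogens are implicit in SMILES; fill each atom to its normal valence:
  4 × C (aromatic): 1 H each → 4
  2 × C (aromatic): no H
  1 × C: 3 H
  1 × C: no H
  1 × N: no H
  1 × O: no H
  Total hydrogens = 7.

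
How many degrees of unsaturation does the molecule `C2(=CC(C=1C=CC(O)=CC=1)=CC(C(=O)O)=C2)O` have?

Molecular formula from the SMILES: C13H10O4.
DoU = (2C + 2 + N − H − X)/2 = (2·13 + 2 + 0 − 10 − 0)/2 = 18/2 = 9.
(Structurally: 2 ring(s) + 7 π bond(s) = 9.)

9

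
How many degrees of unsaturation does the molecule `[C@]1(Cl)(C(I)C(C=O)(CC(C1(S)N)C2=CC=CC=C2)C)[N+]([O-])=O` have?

7

Molecular formula from the SMILES: C14H16ClIN2O3S.
DoU = (2C + 2 + N − H − X)/2 = (2·14 + 2 + 2 − 16 − 2)/2 = 14/2 = 7.
(Structurally: 2 ring(s) + 5 π bond(s) = 7.)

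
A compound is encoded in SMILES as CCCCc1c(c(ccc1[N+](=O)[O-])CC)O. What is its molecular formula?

C12H17NO3

Heavy atoms from the SMILES: 12 C, 1 N, 3 O.
Implicit hydrogens by atom environment:
  4 × C: 2 H each → 8
  4 × C (aromatic): no H
  2 × C: 3 H each → 6
  2 × C (aromatic): 1 H each → 2
  1 × N (charge +1): no H
  1 × O: 1 H
  1 × O: no H
  1 × O (charge -1): no H
  Total hydrogens = 17.
Molecular formula: C12H17NO3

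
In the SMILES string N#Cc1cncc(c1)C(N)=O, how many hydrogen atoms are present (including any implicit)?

5

Hydrogens are implicit in SMILES; fill each atom to its normal valence:
  3 × C (aromatic): 1 H each → 3
  2 × C (aromatic): no H
  2 × C: no H
  1 × N: 2 H
  1 × N (aromatic): no H
  1 × N: no H
  1 × O: no H
  Total hydrogens = 5.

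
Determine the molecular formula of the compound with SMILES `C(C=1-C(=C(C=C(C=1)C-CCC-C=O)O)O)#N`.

Heavy atoms from the SMILES: 12 C, 1 N, 3 O.
Implicit hydrogens by atom environment:
  4 × C: 2 H each → 8
  4 × C (aromatic): no H
  2 × C (aromatic): 1 H each → 2
  2 × O: 1 H each → 2
  1 × C: 1 H
  1 × C: no H
  1 × N: no H
  1 × O: no H
  Total hydrogens = 13.
Molecular formula: C12H13NO3

C12H13NO3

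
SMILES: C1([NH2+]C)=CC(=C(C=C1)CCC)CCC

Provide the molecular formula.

Heavy atoms from the SMILES: 13 C, 1 N.
Implicit hydrogens by atom environment:
  4 × C: 2 H each → 8
  3 × C: 3 H each → 9
  3 × C (aromatic): 1 H each → 3
  3 × C (aromatic): no H
  1 × N (charge +1): 2 H
  Total hydrogens = 22.
Net charge +1.
Molecular formula: C13H22N+

C13H22N+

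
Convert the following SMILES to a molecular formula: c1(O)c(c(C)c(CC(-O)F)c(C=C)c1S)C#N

Heavy atoms from the SMILES: 12 C, 1 F, 1 N, 2 O, 1 S.
Implicit hydrogens by atom environment:
  6 × C (aromatic): no H
  2 × C: 2 H each → 4
  2 × C: 1 H each → 2
  2 × O: 1 H each → 2
  1 × C: 3 H
  1 × C: no H
  1 × F: no H
  1 × N: no H
  1 × S: 1 H
  Total hydrogens = 12.
Molecular formula: C12H12FNO2S

C12H12FNO2S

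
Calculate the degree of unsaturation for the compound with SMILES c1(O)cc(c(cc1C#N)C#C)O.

Molecular formula from the SMILES: C9H5NO2.
DoU = (2C + 2 + N − H − X)/2 = (2·9 + 2 + 1 − 5 − 0)/2 = 16/2 = 8.
(Structurally: 1 ring(s) + 7 π bond(s) = 8.)

8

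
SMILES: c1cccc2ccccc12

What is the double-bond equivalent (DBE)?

Molecular formula from the SMILES: C10H8.
DoU = (2C + 2 + N − H − X)/2 = (2·10 + 2 + 0 − 8 − 0)/2 = 14/2 = 7.
(Structurally: 2 ring(s) + 5 π bond(s) = 7.)

7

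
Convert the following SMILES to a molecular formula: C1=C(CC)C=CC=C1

C8H10

Heavy atoms from the SMILES: 8 C.
Implicit hydrogens by atom environment:
  5 × C (aromatic): 1 H each → 5
  1 × C: 3 H
  1 × C: 2 H
  1 × C (aromatic): no H
  Total hydrogens = 10.
Molecular formula: C8H10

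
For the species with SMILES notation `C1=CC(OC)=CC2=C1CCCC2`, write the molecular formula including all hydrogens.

C11H14O

Heavy atoms from the SMILES: 11 C, 1 O.
Implicit hydrogens by atom environment:
  4 × C: 2 H each → 8
  3 × C (aromatic): 1 H each → 3
  3 × C (aromatic): no H
  1 × C: 3 H
  1 × O: no H
  Total hydrogens = 14.
Molecular formula: C11H14O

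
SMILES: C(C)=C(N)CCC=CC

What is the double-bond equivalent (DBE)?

2

Molecular formula from the SMILES: C8H15N.
DoU = (2C + 2 + N − H − X)/2 = (2·8 + 2 + 1 − 15 − 0)/2 = 4/2 = 2.
(Structurally: 0 ring(s) + 2 π bond(s) = 2.)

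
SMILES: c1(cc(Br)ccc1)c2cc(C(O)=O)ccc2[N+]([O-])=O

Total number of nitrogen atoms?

The symbol for nitrogen appears 1 time in the SMILES.

1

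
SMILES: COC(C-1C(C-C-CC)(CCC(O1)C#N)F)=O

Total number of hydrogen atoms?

18

Hydrogens are implicit in SMILES; fill each atom to its normal valence:
  5 × C: 2 H each → 10
  3 × C: no H
  3 × O: no H
  2 × C: 3 H each → 6
  2 × C: 1 H each → 2
  1 × F: no H
  1 × N: no H
  Total hydrogens = 18.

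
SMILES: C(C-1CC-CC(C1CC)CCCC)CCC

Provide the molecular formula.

Heavy atoms from the SMILES: 16 C.
Implicit hydrogens by atom environment:
  10 × C: 2 H each → 20
  3 × C: 3 H each → 9
  3 × C: 1 H each → 3
  Total hydrogens = 32.
Molecular formula: C16H32

C16H32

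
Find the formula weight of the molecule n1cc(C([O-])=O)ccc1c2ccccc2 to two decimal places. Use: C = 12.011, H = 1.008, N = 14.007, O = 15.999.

198.20

Molecular formula: C12H8NO2-.
M = 12×12.011 + 8×1.008 + 1×14.007 + 2×15.999 = 198.20 g/mol.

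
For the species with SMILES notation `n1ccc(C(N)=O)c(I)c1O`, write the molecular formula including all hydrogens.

Heavy atoms from the SMILES: 6 C, 1 I, 2 N, 2 O.
Implicit hydrogens by atom environment:
  3 × C (aromatic): no H
  2 × C (aromatic): 1 H each → 2
  1 × C: no H
  1 × I: no H
  1 × N: 2 H
  1 × N (aromatic): no H
  1 × O: 1 H
  1 × O: no H
  Total hydrogens = 5.
Molecular formula: C6H5IN2O2

C6H5IN2O2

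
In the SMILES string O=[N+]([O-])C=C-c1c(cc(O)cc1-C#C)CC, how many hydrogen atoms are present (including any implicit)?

11

Hydrogens are implicit in SMILES; fill each atom to its normal valence:
  4 × C (aromatic): no H
  3 × C: 1 H each → 3
  2 × C (aromatic): 1 H each → 2
  1 × C: 3 H
  1 × C: 2 H
  1 × C: no H
  1 × N (charge +1): no H
  1 × O: 1 H
  1 × O: no H
  1 × O (charge -1): no H
  Total hydrogens = 11.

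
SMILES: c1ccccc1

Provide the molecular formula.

C6H6

Heavy atoms from the SMILES: 6 C.
Implicit hydrogens by atom environment:
  6 × C (aromatic): 1 H each → 6
  Total hydrogens = 6.
Molecular formula: C6H6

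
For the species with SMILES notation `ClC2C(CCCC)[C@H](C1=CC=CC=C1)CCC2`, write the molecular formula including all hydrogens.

C16H23Cl

Heavy atoms from the SMILES: 16 C, 1 Cl.
Implicit hydrogens by atom environment:
  6 × C: 2 H each → 12
  5 × C (aromatic): 1 H each → 5
  3 × C: 1 H each → 3
  1 × C: 3 H
  1 × C (aromatic): no H
  1 × Cl: no H
  Total hydrogens = 23.
Molecular formula: C16H23Cl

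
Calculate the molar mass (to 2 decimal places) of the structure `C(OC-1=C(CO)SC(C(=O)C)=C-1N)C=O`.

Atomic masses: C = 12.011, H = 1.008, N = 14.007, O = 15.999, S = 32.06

Molecular formula: C9H11NO4S.
M = 9×12.011 + 11×1.008 + 1×14.007 + 4×15.999 + 1×32.06 = 229.25 g/mol.

229.25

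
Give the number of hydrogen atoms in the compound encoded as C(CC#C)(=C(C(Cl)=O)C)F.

6

Hydrogens are implicit in SMILES; fill each atom to its normal valence:
  4 × C: no H
  1 × C: 3 H
  1 × C: 2 H
  1 × C: 1 H
  1 × Cl: no H
  1 × F: no H
  1 × O: no H
  Total hydrogens = 6.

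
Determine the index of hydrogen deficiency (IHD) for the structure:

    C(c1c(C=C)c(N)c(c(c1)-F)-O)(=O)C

6

Molecular formula from the SMILES: C10H10FNO2.
DoU = (2C + 2 + N − H − X)/2 = (2·10 + 2 + 1 − 10 − 1)/2 = 12/2 = 6.
(Structurally: 1 ring(s) + 5 π bond(s) = 6.)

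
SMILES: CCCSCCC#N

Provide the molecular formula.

C6H11NS

Heavy atoms from the SMILES: 6 C, 1 N, 1 S.
Implicit hydrogens by atom environment:
  4 × C: 2 H each → 8
  1 × C: 3 H
  1 × C: no H
  1 × N: no H
  1 × S: no H
  Total hydrogens = 11.
Molecular formula: C6H11NS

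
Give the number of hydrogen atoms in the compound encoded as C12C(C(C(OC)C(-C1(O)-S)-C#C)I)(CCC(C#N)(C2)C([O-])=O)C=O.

Hydrogens are implicit in SMILES; fill each atom to its normal valence:
  6 × C: 1 H each → 6
  6 × C: no H
  3 × C: 2 H each → 6
  3 × O: no H
  1 × C: 3 H
  1 × I: no H
  1 × N: no H
  1 × O: 1 H
  1 × O (charge -1): no H
  1 × S: 1 H
  Total hydrogens = 17.

17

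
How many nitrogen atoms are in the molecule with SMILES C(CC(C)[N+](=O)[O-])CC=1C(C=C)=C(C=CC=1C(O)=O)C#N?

The symbol for nitrogen appears 2 times in the SMILES.

2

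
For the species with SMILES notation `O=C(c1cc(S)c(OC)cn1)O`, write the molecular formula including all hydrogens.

C7H7NO3S

Heavy atoms from the SMILES: 7 C, 1 N, 3 O, 1 S.
Implicit hydrogens by atom environment:
  3 × C (aromatic): no H
  2 × C (aromatic): 1 H each → 2
  2 × O: no H
  1 × C: 3 H
  1 × C: no H
  1 × N (aromatic): no H
  1 × O: 1 H
  1 × S: 1 H
  Total hydrogens = 7.
Molecular formula: C7H7NO3S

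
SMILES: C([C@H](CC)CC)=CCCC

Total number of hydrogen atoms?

Hydrogens are implicit in SMILES; fill each atom to its normal valence:
  4 × C: 2 H each → 8
  3 × C: 3 H each → 9
  3 × C: 1 H each → 3
  Total hydrogens = 20.

20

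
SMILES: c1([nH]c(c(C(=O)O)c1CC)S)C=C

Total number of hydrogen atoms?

Hydrogens are implicit in SMILES; fill each atom to its normal valence:
  4 × C (aromatic): no H
  2 × C: 2 H each → 4
  1 × C: 3 H
  1 × C: 1 H
  1 × C: no H
  1 × N (aromatic): 1 H
  1 × O: 1 H
  1 × O: no H
  1 × S: 1 H
  Total hydrogens = 11.

11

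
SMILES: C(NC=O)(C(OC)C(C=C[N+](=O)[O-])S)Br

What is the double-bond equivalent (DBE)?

3

Molecular formula from the SMILES: C7H11BrN2O4S.
DoU = (2C + 2 + N − H − X)/2 = (2·7 + 2 + 2 − 11 − 1)/2 = 6/2 = 3.
(Structurally: 0 ring(s) + 3 π bond(s) = 3.)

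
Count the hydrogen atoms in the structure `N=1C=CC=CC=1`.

5

Hydrogens are implicit in SMILES; fill each atom to its normal valence:
  5 × C (aromatic): 1 H each → 5
  1 × N (aromatic): no H
  Total hydrogens = 5.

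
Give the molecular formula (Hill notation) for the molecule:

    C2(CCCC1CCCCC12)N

C10H19N

Heavy atoms from the SMILES: 10 C, 1 N.
Implicit hydrogens by atom environment:
  7 × C: 2 H each → 14
  3 × C: 1 H each → 3
  1 × N: 2 H
  Total hydrogens = 19.
Molecular formula: C10H19N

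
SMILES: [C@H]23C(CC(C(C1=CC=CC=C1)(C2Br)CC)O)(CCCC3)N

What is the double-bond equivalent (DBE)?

6

Molecular formula from the SMILES: C18H26BrNO.
DoU = (2C + 2 + N − H − X)/2 = (2·18 + 2 + 1 − 26 − 1)/2 = 12/2 = 6.
(Structurally: 3 ring(s) + 3 π bond(s) = 6.)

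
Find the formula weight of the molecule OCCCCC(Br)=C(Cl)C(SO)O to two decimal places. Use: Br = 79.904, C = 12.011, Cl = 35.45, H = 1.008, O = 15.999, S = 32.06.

291.58

Molecular formula: C7H12BrClO3S.
M = 1×79.904 + 7×12.011 + 1×35.45 + 12×1.008 + 3×15.999 + 1×32.06 = 291.58 g/mol.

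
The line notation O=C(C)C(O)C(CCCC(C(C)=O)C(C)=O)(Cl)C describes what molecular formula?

Heavy atoms from the SMILES: 13 C, 1 Cl, 4 O.
Implicit hydrogens by atom environment:
  4 × C: 3 H each → 12
  4 × C: no H
  3 × C: 2 H each → 6
  3 × O: no H
  2 × C: 1 H each → 2
  1 × Cl: no H
  1 × O: 1 H
  Total hydrogens = 21.
Molecular formula: C13H21ClO4

C13H21ClO4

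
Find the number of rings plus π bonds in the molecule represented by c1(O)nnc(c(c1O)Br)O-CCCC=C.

Molecular formula from the SMILES: C9H11BrN2O3.
DoU = (2C + 2 + N − H − X)/2 = (2·9 + 2 + 2 − 11 − 1)/2 = 10/2 = 5.
(Structurally: 1 ring(s) + 4 π bond(s) = 5.)

5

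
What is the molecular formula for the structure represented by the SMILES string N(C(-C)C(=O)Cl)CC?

Heavy atoms from the SMILES: 5 C, 1 Cl, 1 N, 1 O.
Implicit hydrogens by atom environment:
  2 × C: 3 H each → 6
  1 × C: 2 H
  1 × C: 1 H
  1 × C: no H
  1 × Cl: no H
  1 × N: 1 H
  1 × O: no H
  Total hydrogens = 10.
Molecular formula: C5H10ClNO

C5H10ClNO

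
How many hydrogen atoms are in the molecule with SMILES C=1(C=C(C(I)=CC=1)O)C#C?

5

Hydrogens are implicit in SMILES; fill each atom to its normal valence:
  3 × C (aromatic): 1 H each → 3
  3 × C (aromatic): no H
  1 × C: 1 H
  1 × C: no H
  1 × I: no H
  1 × O: 1 H
  Total hydrogens = 5.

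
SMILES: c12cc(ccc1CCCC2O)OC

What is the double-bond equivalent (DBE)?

5

Molecular formula from the SMILES: C11H14O2.
DoU = (2C + 2 + N − H − X)/2 = (2·11 + 2 + 0 − 14 − 0)/2 = 10/2 = 5.
(Structurally: 2 ring(s) + 3 π bond(s) = 5.)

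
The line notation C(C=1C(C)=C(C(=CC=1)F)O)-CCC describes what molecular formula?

C11H15FO

Heavy atoms from the SMILES: 11 C, 1 F, 1 O.
Implicit hydrogens by atom environment:
  4 × C (aromatic): no H
  3 × C: 2 H each → 6
  2 × C: 3 H each → 6
  2 × C (aromatic): 1 H each → 2
  1 × F: no H
  1 × O: 1 H
  Total hydrogens = 15.
Molecular formula: C11H15FO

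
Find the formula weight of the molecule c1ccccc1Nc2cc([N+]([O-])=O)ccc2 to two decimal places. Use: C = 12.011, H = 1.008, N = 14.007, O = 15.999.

214.22

Molecular formula: C12H10N2O2.
M = 12×12.011 + 10×1.008 + 2×14.007 + 2×15.999 = 214.22 g/mol.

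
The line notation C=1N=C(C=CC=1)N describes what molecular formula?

C5H6N2

Heavy atoms from the SMILES: 5 C, 2 N.
Implicit hydrogens by atom environment:
  4 × C (aromatic): 1 H each → 4
  1 × C (aromatic): no H
  1 × N: 2 H
  1 × N (aromatic): no H
  Total hydrogens = 6.
Molecular formula: C5H6N2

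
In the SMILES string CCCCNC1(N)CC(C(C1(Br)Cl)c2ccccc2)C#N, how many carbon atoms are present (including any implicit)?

16

The symbol for carbon appears 16 times in the SMILES. Lowercase c denotes aromatic carbon and counts toward C.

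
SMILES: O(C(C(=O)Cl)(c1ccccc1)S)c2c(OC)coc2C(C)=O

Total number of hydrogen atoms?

13

Hydrogens are implicit in SMILES; fill each atom to its normal valence:
  6 × C (aromatic): 1 H each → 6
  4 × C (aromatic): no H
  4 × O: no H
  3 × C: no H
  2 × C: 3 H each → 6
  1 × Cl: no H
  1 × O (aromatic): no H
  1 × S: 1 H
  Total hydrogens = 13.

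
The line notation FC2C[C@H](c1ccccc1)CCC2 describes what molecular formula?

Heavy atoms from the SMILES: 12 C, 1 F.
Implicit hydrogens by atom environment:
  5 × C (aromatic): 1 H each → 5
  4 × C: 2 H each → 8
  2 × C: 1 H each → 2
  1 × C (aromatic): no H
  1 × F: no H
  Total hydrogens = 15.
Molecular formula: C12H15F

C12H15F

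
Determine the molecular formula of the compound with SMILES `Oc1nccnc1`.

C4H4N2O

Heavy atoms from the SMILES: 4 C, 2 N, 1 O.
Implicit hydrogens by atom environment:
  3 × C (aromatic): 1 H each → 3
  2 × N (aromatic): no H
  1 × C (aromatic): no H
  1 × O: 1 H
  Total hydrogens = 4.
Molecular formula: C4H4N2O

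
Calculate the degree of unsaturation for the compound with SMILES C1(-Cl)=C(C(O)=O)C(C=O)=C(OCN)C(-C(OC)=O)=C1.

7

Molecular formula from the SMILES: C11H10ClNO6.
DoU = (2C + 2 + N − H − X)/2 = (2·11 + 2 + 1 − 10 − 1)/2 = 14/2 = 7.
(Structurally: 1 ring(s) + 6 π bond(s) = 7.)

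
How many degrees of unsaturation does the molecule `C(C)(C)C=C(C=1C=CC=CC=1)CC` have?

Molecular formula from the SMILES: C13H18.
DoU = (2C + 2 + N − H − X)/2 = (2·13 + 2 + 0 − 18 − 0)/2 = 10/2 = 5.
(Structurally: 1 ring(s) + 4 π bond(s) = 5.)

5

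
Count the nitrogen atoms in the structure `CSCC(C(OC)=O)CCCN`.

1

The symbol for nitrogen appears 1 time in the SMILES.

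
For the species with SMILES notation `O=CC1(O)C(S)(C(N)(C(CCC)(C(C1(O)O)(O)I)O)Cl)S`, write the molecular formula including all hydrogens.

C10H17ClINO6S2

Heavy atoms from the SMILES: 10 C, 1 Cl, 1 I, 1 N, 6 O, 2 S.
Implicit hydrogens by atom environment:
  6 × C: no H
  5 × O: 1 H each → 5
  2 × C: 2 H each → 4
  2 × S: 1 H each → 2
  1 × C: 3 H
  1 × C: 1 H
  1 × Cl: no H
  1 × I: no H
  1 × N: 2 H
  1 × O: no H
  Total hydrogens = 17.
Molecular formula: C10H17ClINO6S2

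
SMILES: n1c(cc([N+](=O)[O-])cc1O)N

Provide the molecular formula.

C5H5N3O3

Heavy atoms from the SMILES: 5 C, 3 N, 3 O.
Implicit hydrogens by atom environment:
  3 × C (aromatic): no H
  2 × C (aromatic): 1 H each → 2
  1 × N: 2 H
  1 × N (aromatic): no H
  1 × N (charge +1): no H
  1 × O: 1 H
  1 × O: no H
  1 × O (charge -1): no H
  Total hydrogens = 5.
Molecular formula: C5H5N3O3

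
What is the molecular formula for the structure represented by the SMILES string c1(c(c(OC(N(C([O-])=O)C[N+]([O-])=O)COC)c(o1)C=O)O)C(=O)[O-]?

Heavy atoms from the SMILES: 11 C, 2 N, 11 O.
Implicit hydrogens by atom environment:
  6 × O: no H
  4 × C (aromatic): no H
  3 × O (charge -1): no H
  2 × C: 2 H each → 4
  2 × C: 1 H each → 2
  2 × C: no H
  1 × C: 3 H
  1 × N: no H
  1 × N (charge +1): no H
  1 × O: 1 H
  1 × O (aromatic): no H
  Total hydrogens = 10.
Net charge -2.
Molecular formula: [C11H10N2O11]2-

[C11H10N2O11]2-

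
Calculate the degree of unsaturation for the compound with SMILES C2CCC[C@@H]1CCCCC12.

2

Molecular formula from the SMILES: C10H18.
DoU = (2C + 2 + N − H − X)/2 = (2·10 + 2 + 0 − 18 − 0)/2 = 4/2 = 2.
(Structurally: 2 ring(s) + 0 π bond(s) = 2.)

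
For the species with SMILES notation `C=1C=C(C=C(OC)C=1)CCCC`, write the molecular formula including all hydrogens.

C11H16O

Heavy atoms from the SMILES: 11 C, 1 O.
Implicit hydrogens by atom environment:
  4 × C (aromatic): 1 H each → 4
  3 × C: 2 H each → 6
  2 × C: 3 H each → 6
  2 × C (aromatic): no H
  1 × O: no H
  Total hydrogens = 16.
Molecular formula: C11H16O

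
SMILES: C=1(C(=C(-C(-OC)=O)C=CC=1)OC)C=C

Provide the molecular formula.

Heavy atoms from the SMILES: 11 C, 3 O.
Implicit hydrogens by atom environment:
  3 × C (aromatic): 1 H each → 3
  3 × C (aromatic): no H
  3 × O: no H
  2 × C: 3 H each → 6
  1 × C: 2 H
  1 × C: 1 H
  1 × C: no H
  Total hydrogens = 12.
Molecular formula: C11H12O3

C11H12O3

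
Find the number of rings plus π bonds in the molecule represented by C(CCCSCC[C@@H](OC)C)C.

0

Molecular formula from the SMILES: C10H22OS.
DoU = (2C + 2 + N − H − X)/2 = (2·10 + 2 + 0 − 22 − 0)/2 = 0/2 = 0.
(Structurally: 0 ring(s) + 0 π bond(s) = 0.)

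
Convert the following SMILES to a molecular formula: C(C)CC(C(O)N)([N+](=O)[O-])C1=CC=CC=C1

Heavy atoms from the SMILES: 11 C, 2 N, 3 O.
Implicit hydrogens by atom environment:
  5 × C (aromatic): 1 H each → 5
  2 × C: 2 H each → 4
  1 × C: 3 H
  1 × C: 1 H
  1 × C: no H
  1 × C (aromatic): no H
  1 × N: 2 H
  1 × N (charge +1): no H
  1 × O: 1 H
  1 × O: no H
  1 × O (charge -1): no H
  Total hydrogens = 16.
Molecular formula: C11H16N2O3

C11H16N2O3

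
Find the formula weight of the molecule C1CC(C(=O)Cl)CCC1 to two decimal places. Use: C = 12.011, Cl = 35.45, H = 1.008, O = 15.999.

Molecular formula: C7H11ClO.
M = 7×12.011 + 1×35.45 + 11×1.008 + 1×15.999 = 146.61 g/mol.

146.61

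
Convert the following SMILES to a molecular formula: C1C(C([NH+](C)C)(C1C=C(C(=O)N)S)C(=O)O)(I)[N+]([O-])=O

Heavy atoms from the SMILES: 10 C, 1 I, 3 N, 5 O, 1 S.
Implicit hydrogens by atom environment:
  5 × C: no H
  3 × O: no H
  2 × C: 3 H each → 6
  2 × C: 1 H each → 2
  1 × C: 2 H
  1 × I: no H
  1 × N: 2 H
  1 × N (charge +1): 1 H
  1 × N (charge +1): no H
  1 × O: 1 H
  1 × O (charge -1): no H
  1 × S: 1 H
  Total hydrogens = 15.
Net charge +1.
Molecular formula: C10H15IN3O5S+

C10H15IN3O5S+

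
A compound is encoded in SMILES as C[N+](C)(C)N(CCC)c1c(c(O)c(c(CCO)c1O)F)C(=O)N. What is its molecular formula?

Heavy atoms from the SMILES: 15 C, 1 F, 3 N, 4 O.
Implicit hydrogens by atom environment:
  6 × C (aromatic): no H
  4 × C: 3 H each → 12
  4 × C: 2 H each → 8
  3 × O: 1 H each → 3
  1 × C: no H
  1 × F: no H
  1 × N: 2 H
  1 × N: no H
  1 × N (charge +1): no H
  1 × O: no H
  Total hydrogens = 25.
Net charge +1.
Molecular formula: C15H25FN3O4+

C15H25FN3O4+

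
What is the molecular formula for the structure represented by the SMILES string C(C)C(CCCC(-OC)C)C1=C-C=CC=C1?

Heavy atoms from the SMILES: 15 C, 1 O.
Implicit hydrogens by atom environment:
  5 × C (aromatic): 1 H each → 5
  4 × C: 2 H each → 8
  3 × C: 3 H each → 9
  2 × C: 1 H each → 2
  1 × C (aromatic): no H
  1 × O: no H
  Total hydrogens = 24.
Molecular formula: C15H24O

C15H24O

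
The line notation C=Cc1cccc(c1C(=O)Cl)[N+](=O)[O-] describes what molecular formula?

Heavy atoms from the SMILES: 9 C, 1 Cl, 1 N, 3 O.
Implicit hydrogens by atom environment:
  3 × C (aromatic): 1 H each → 3
  3 × C (aromatic): no H
  2 × O: no H
  1 × C: 2 H
  1 × C: 1 H
  1 × C: no H
  1 × Cl: no H
  1 × N (charge +1): no H
  1 × O (charge -1): no H
  Total hydrogens = 6.
Molecular formula: C9H6ClNO3

C9H6ClNO3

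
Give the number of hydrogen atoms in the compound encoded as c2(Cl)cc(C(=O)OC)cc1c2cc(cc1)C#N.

8

Hydrogens are implicit in SMILES; fill each atom to its normal valence:
  5 × C (aromatic): 1 H each → 5
  5 × C (aromatic): no H
  2 × C: no H
  2 × O: no H
  1 × C: 3 H
  1 × Cl: no H
  1 × N: no H
  Total hydrogens = 8.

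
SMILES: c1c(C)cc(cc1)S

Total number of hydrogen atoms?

Hydrogens are implicit in SMILES; fill each atom to its normal valence:
  4 × C (aromatic): 1 H each → 4
  2 × C (aromatic): no H
  1 × C: 3 H
  1 × S: 1 H
  Total hydrogens = 8.

8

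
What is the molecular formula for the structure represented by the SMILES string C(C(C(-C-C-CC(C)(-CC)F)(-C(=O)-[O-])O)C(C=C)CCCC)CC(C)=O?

Heavy atoms from the SMILES: 21 C, 1 F, 4 O.
Implicit hydrogens by atom environment:
  10 × C: 2 H each → 20
  4 × C: 3 H each → 12
  4 × C: no H
  3 × C: 1 H each → 3
  2 × O: no H
  1 × F: no H
  1 × O: 1 H
  1 × O (charge -1): no H
  Total hydrogens = 36.
Net charge -1.
Molecular formula: C21H36FO4-

C21H36FO4-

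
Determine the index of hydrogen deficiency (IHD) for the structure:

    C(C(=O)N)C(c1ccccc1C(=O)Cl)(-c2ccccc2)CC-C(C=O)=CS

Molecular formula from the SMILES: C21H20ClNO3S.
DoU = (2C + 2 + N − H − X)/2 = (2·21 + 2 + 1 − 20 − 1)/2 = 24/2 = 12.
(Structurally: 2 ring(s) + 10 π bond(s) = 12.)

12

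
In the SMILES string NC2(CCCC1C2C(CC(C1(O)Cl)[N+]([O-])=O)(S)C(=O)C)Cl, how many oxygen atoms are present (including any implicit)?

4

The symbol for oxygen appears 4 times in the SMILES.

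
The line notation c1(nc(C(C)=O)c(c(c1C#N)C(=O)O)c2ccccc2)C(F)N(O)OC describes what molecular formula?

C17H14FN3O5

Heavy atoms from the SMILES: 17 C, 1 F, 3 N, 5 O.
Implicit hydrogens by atom environment:
  6 × C (aromatic): no H
  5 × C (aromatic): 1 H each → 5
  3 × C: no H
  3 × O: no H
  2 × C: 3 H each → 6
  2 × N: no H
  2 × O: 1 H each → 2
  1 × C: 1 H
  1 × F: no H
  1 × N (aromatic): no H
  Total hydrogens = 14.
Molecular formula: C17H14FN3O5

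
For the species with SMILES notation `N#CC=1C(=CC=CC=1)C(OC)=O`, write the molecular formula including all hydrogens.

Heavy atoms from the SMILES: 9 C, 1 N, 2 O.
Implicit hydrogens by atom environment:
  4 × C (aromatic): 1 H each → 4
  2 × C (aromatic): no H
  2 × C: no H
  2 × O: no H
  1 × C: 3 H
  1 × N: no H
  Total hydrogens = 7.
Molecular formula: C9H7NO2

C9H7NO2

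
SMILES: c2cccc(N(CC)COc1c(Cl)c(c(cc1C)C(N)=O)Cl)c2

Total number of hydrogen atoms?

18

Hydrogens are implicit in SMILES; fill each atom to its normal valence:
  6 × C (aromatic): 1 H each → 6
  6 × C (aromatic): no H
  2 × C: 3 H each → 6
  2 × C: 2 H each → 4
  2 × Cl: no H
  2 × O: no H
  1 × C: no H
  1 × N: 2 H
  1 × N: no H
  Total hydrogens = 18.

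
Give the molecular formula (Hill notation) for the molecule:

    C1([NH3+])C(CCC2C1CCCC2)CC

Heavy atoms from the SMILES: 12 C, 1 N.
Implicit hydrogens by atom environment:
  7 × C: 2 H each → 14
  4 × C: 1 H each → 4
  1 × C: 3 H
  1 × N (charge +1): 3 H
  Total hydrogens = 24.
Net charge +1.
Molecular formula: C12H24N+

C12H24N+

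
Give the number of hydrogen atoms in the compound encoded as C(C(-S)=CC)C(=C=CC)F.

Hydrogens are implicit in SMILES; fill each atom to its normal valence:
  3 × C: no H
  2 × C: 3 H each → 6
  2 × C: 1 H each → 2
  1 × C: 2 H
  1 × F: no H
  1 × S: 1 H
  Total hydrogens = 11.

11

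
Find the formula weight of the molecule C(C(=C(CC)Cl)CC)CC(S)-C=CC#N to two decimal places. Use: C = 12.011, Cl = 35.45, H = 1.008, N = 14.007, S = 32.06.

Molecular formula: C12H18ClNS.
M = 12×12.011 + 1×35.45 + 18×1.008 + 1×14.007 + 1×32.06 = 243.79 g/mol.

243.79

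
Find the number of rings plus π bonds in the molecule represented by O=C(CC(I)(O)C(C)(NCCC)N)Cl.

1

Molecular formula from the SMILES: C8H16ClIN2O2.
DoU = (2C + 2 + N − H − X)/2 = (2·8 + 2 + 2 − 16 − 2)/2 = 2/2 = 1.
(Structurally: 0 ring(s) + 1 π bond(s) = 1.)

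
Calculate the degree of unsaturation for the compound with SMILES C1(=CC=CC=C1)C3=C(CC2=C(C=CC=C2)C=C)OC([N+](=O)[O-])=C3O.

13

Molecular formula from the SMILES: C19H15NO4.
DoU = (2C + 2 + N − H − X)/2 = (2·19 + 2 + 1 − 15 − 0)/2 = 26/2 = 13.
(Structurally: 3 ring(s) + 10 π bond(s) = 13.)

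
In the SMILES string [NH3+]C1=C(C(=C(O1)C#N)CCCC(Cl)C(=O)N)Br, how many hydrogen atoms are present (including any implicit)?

Hydrogens are implicit in SMILES; fill each atom to its normal valence:
  4 × C (aromatic): no H
  3 × C: 2 H each → 6
  2 × C: no H
  1 × Br: no H
  1 × C: 1 H
  1 × Cl: no H
  1 × N (charge +1): 3 H
  1 × N: 2 H
  1 × N: no H
  1 × O (aromatic): no H
  1 × O: no H
  Total hydrogens = 12.

12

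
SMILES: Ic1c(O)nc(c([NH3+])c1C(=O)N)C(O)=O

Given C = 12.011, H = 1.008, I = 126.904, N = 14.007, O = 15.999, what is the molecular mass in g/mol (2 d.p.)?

Molecular formula: C7H7IN3O4+.
M = 7×12.011 + 7×1.008 + 1×126.904 + 3×14.007 + 4×15.999 = 324.05 g/mol.

324.05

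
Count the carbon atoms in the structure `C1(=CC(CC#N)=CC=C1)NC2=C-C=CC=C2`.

The symbol for carbon appears 14 times in the SMILES.

14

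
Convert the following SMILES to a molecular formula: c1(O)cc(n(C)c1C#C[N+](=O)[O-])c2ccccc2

C13H10N2O3

Heavy atoms from the SMILES: 13 C, 2 N, 3 O.
Implicit hydrogens by atom environment:
  6 × C (aromatic): 1 H each → 6
  4 × C (aromatic): no H
  2 × C: no H
  1 × C: 3 H
  1 × N (aromatic): no H
  1 × N (charge +1): no H
  1 × O: 1 H
  1 × O: no H
  1 × O (charge -1): no H
  Total hydrogens = 10.
Molecular formula: C13H10N2O3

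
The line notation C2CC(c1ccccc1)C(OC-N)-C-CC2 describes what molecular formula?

C14H21NO

Heavy atoms from the SMILES: 14 C, 1 N, 1 O.
Implicit hydrogens by atom environment:
  6 × C: 2 H each → 12
  5 × C (aromatic): 1 H each → 5
  2 × C: 1 H each → 2
  1 × C (aromatic): no H
  1 × N: 2 H
  1 × O: no H
  Total hydrogens = 21.
Molecular formula: C14H21NO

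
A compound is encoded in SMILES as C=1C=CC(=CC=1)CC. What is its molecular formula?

C8H10

Heavy atoms from the SMILES: 8 C.
Implicit hydrogens by atom environment:
  5 × C (aromatic): 1 H each → 5
  1 × C: 3 H
  1 × C: 2 H
  1 × C (aromatic): no H
  Total hydrogens = 10.
Molecular formula: C8H10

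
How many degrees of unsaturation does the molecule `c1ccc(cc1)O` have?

4

Molecular formula from the SMILES: C6H6O.
DoU = (2C + 2 + N − H − X)/2 = (2·6 + 2 + 0 − 6 − 0)/2 = 8/2 = 4.
(Structurally: 1 ring(s) + 3 π bond(s) = 4.)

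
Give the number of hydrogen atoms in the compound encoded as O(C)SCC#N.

5

Hydrogens are implicit in SMILES; fill each atom to its normal valence:
  1 × C: 3 H
  1 × C: 2 H
  1 × C: no H
  1 × N: no H
  1 × O: no H
  1 × S: no H
  Total hydrogens = 5.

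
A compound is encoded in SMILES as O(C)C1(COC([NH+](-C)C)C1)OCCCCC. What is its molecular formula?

Heavy atoms from the SMILES: 12 C, 1 N, 3 O.
Implicit hydrogens by atom environment:
  6 × C: 2 H each → 12
  4 × C: 3 H each → 12
  3 × O: no H
  1 × C: 1 H
  1 × C: no H
  1 × N (charge +1): 1 H
  Total hydrogens = 26.
Net charge +1.
Molecular formula: C12H26NO3+

C12H26NO3+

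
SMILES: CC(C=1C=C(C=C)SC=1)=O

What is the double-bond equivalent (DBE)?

Molecular formula from the SMILES: C8H8OS.
DoU = (2C + 2 + N − H − X)/2 = (2·8 + 2 + 0 − 8 − 0)/2 = 10/2 = 5.
(Structurally: 1 ring(s) + 4 π bond(s) = 5.)

5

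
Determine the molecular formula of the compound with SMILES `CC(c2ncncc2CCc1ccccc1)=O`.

C14H14N2O

Heavy atoms from the SMILES: 14 C, 2 N, 1 O.
Implicit hydrogens by atom environment:
  7 × C (aromatic): 1 H each → 7
  3 × C (aromatic): no H
  2 × C: 2 H each → 4
  2 × N (aromatic): no H
  1 × C: 3 H
  1 × C: no H
  1 × O: no H
  Total hydrogens = 14.
Molecular formula: C14H14N2O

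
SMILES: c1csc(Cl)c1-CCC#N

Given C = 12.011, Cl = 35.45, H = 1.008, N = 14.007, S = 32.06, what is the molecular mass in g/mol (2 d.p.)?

Molecular formula: C7H6ClNS.
M = 7×12.011 + 1×35.45 + 6×1.008 + 1×14.007 + 1×32.06 = 171.64 g/mol.

171.64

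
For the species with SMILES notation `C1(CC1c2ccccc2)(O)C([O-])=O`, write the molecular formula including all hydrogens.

C10H9O3-

Heavy atoms from the SMILES: 10 C, 3 O.
Implicit hydrogens by atom environment:
  5 × C (aromatic): 1 H each → 5
  2 × C: no H
  1 × C: 2 H
  1 × C: 1 H
  1 × C (aromatic): no H
  1 × O: 1 H
  1 × O: no H
  1 × O (charge -1): no H
  Total hydrogens = 9.
Net charge -1.
Molecular formula: C10H9O3-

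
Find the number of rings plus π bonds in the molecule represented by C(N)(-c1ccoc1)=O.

Molecular formula from the SMILES: C5H5NO2.
DoU = (2C + 2 + N − H − X)/2 = (2·5 + 2 + 1 − 5 − 0)/2 = 8/2 = 4.
(Structurally: 1 ring(s) + 3 π bond(s) = 4.)

4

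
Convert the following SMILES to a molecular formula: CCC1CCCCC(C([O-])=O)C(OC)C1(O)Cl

Heavy atoms from the SMILES: 12 C, 1 Cl, 4 O.
Implicit hydrogens by atom environment:
  5 × C: 2 H each → 10
  3 × C: 1 H each → 3
  2 × C: 3 H each → 6
  2 × C: no H
  2 × O: no H
  1 × Cl: no H
  1 × O: 1 H
  1 × O (charge -1): no H
  Total hydrogens = 20.
Net charge -1.
Molecular formula: C12H20ClO4-

C12H20ClO4-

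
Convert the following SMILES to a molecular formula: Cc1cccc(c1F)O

Heavy atoms from the SMILES: 7 C, 1 F, 1 O.
Implicit hydrogens by atom environment:
  3 × C (aromatic): 1 H each → 3
  3 × C (aromatic): no H
  1 × C: 3 H
  1 × F: no H
  1 × O: 1 H
  Total hydrogens = 7.
Molecular formula: C7H7FO

C7H7FO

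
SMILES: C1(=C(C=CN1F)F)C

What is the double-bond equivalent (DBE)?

Molecular formula from the SMILES: C5H5F2N.
DoU = (2C + 2 + N − H − X)/2 = (2·5 + 2 + 1 − 5 − 2)/2 = 6/2 = 3.
(Structurally: 1 ring(s) + 2 π bond(s) = 3.)

3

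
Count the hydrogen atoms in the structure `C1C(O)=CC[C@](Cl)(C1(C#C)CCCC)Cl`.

16

Hydrogens are implicit in SMILES; fill each atom to its normal valence:
  5 × C: 2 H each → 10
  4 × C: no H
  2 × C: 1 H each → 2
  2 × Cl: no H
  1 × C: 3 H
  1 × O: 1 H
  Total hydrogens = 16.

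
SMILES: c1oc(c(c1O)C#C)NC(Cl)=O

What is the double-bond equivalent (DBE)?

6

Molecular formula from the SMILES: C7H4ClNO3.
DoU = (2C + 2 + N − H − X)/2 = (2·7 + 2 + 1 − 4 − 1)/2 = 12/2 = 6.
(Structurally: 1 ring(s) + 5 π bond(s) = 6.)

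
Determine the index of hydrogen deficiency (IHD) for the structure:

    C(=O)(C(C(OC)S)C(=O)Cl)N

2

Molecular formula from the SMILES: C5H8ClNO3S.
DoU = (2C + 2 + N − H − X)/2 = (2·5 + 2 + 1 − 8 − 1)/2 = 4/2 = 2.
(Structurally: 0 ring(s) + 2 π bond(s) = 2.)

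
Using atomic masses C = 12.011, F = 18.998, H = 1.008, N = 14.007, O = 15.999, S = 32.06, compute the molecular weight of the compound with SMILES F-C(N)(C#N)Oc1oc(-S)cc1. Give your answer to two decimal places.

188.18

Molecular formula: C6H5FN2O2S.
M = 6×12.011 + 1×18.998 + 5×1.008 + 2×14.007 + 2×15.999 + 1×32.06 = 188.18 g/mol.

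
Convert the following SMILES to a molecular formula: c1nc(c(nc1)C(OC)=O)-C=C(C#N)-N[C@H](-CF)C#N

C12H10FN5O2

Heavy atoms from the SMILES: 12 C, 1 F, 5 N, 2 O.
Implicit hydrogens by atom environment:
  4 × C: no H
  2 × C (aromatic): 1 H each → 2
  2 × C: 1 H each → 2
  2 × C (aromatic): no H
  2 × N (aromatic): no H
  2 × N: no H
  2 × O: no H
  1 × C: 3 H
  1 × C: 2 H
  1 × F: no H
  1 × N: 1 H
  Total hydrogens = 10.
Molecular formula: C12H10FN5O2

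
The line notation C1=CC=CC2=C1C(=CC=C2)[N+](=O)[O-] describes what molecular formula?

C10H7NO2

Heavy atoms from the SMILES: 10 C, 1 N, 2 O.
Implicit hydrogens by atom environment:
  7 × C (aromatic): 1 H each → 7
  3 × C (aromatic): no H
  1 × N (charge +1): no H
  1 × O: no H
  1 × O (charge -1): no H
  Total hydrogens = 7.
Molecular formula: C10H7NO2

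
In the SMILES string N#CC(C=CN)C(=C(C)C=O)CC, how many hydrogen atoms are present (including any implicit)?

14

Hydrogens are implicit in SMILES; fill each atom to its normal valence:
  4 × C: 1 H each → 4
  3 × C: no H
  2 × C: 3 H each → 6
  1 × C: 2 H
  1 × N: 2 H
  1 × N: no H
  1 × O: no H
  Total hydrogens = 14.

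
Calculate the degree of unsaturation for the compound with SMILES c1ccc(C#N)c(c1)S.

6

Molecular formula from the SMILES: C7H5NS.
DoU = (2C + 2 + N − H − X)/2 = (2·7 + 2 + 1 − 5 − 0)/2 = 12/2 = 6.
(Structurally: 1 ring(s) + 5 π bond(s) = 6.)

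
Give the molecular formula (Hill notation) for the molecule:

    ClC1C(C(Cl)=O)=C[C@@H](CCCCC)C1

Heavy atoms from the SMILES: 11 C, 2 Cl, 1 O.
Implicit hydrogens by atom environment:
  5 × C: 2 H each → 10
  3 × C: 1 H each → 3
  2 × C: no H
  2 × Cl: no H
  1 × C: 3 H
  1 × O: no H
  Total hydrogens = 16.
Molecular formula: C11H16Cl2O

C11H16Cl2O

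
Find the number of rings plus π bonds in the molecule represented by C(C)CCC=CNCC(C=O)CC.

2

Molecular formula from the SMILES: C11H21NO.
DoU = (2C + 2 + N − H − X)/2 = (2·11 + 2 + 1 − 21 − 0)/2 = 4/2 = 2.
(Structurally: 0 ring(s) + 2 π bond(s) = 2.)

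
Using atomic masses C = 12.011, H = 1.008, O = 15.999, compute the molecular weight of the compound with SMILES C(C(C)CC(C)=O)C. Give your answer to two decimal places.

Molecular formula: C7H14O.
M = 7×12.011 + 14×1.008 + 1×15.999 = 114.19 g/mol.

114.19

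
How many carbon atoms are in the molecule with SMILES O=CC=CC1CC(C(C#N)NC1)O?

The symbol for carbon appears 9 times in the SMILES.

9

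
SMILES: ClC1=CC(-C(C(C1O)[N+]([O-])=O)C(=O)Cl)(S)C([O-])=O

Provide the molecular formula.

C8H6Cl2NO6S-

Heavy atoms from the SMILES: 8 C, 2 Cl, 1 N, 6 O, 1 S.
Implicit hydrogens by atom environment:
  4 × C: 1 H each → 4
  4 × C: no H
  3 × O: no H
  2 × Cl: no H
  2 × O (charge -1): no H
  1 × N (charge +1): no H
  1 × O: 1 H
  1 × S: 1 H
  Total hydrogens = 6.
Net charge -1.
Molecular formula: C8H6Cl2NO6S-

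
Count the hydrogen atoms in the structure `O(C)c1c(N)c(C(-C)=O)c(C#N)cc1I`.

9

Hydrogens are implicit in SMILES; fill each atom to its normal valence:
  5 × C (aromatic): no H
  2 × C: 3 H each → 6
  2 × C: no H
  2 × O: no H
  1 × C (aromatic): 1 H
  1 × I: no H
  1 × N: 2 H
  1 × N: no H
  Total hydrogens = 9.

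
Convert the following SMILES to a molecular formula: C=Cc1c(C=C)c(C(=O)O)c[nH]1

Heavy atoms from the SMILES: 9 C, 1 N, 2 O.
Implicit hydrogens by atom environment:
  3 × C (aromatic): no H
  2 × C: 2 H each → 4
  2 × C: 1 H each → 2
  1 × C (aromatic): 1 H
  1 × C: no H
  1 × N (aromatic): 1 H
  1 × O: 1 H
  1 × O: no H
  Total hydrogens = 9.
Molecular formula: C9H9NO2

C9H9NO2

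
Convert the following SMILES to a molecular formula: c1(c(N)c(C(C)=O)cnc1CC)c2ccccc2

Heavy atoms from the SMILES: 15 C, 2 N, 1 O.
Implicit hydrogens by atom environment:
  6 × C (aromatic): 1 H each → 6
  5 × C (aromatic): no H
  2 × C: 3 H each → 6
  1 × C: 2 H
  1 × C: no H
  1 × N: 2 H
  1 × N (aromatic): no H
  1 × O: no H
  Total hydrogens = 16.
Molecular formula: C15H16N2O

C15H16N2O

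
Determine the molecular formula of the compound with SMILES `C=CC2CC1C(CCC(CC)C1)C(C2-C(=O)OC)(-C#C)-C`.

Heavy atoms from the SMILES: 19 C, 2 O.
Implicit hydrogens by atom environment:
  7 × C: 1 H each → 7
  6 × C: 2 H each → 12
  3 × C: 3 H each → 9
  3 × C: no H
  2 × O: no H
  Total hydrogens = 28.
Molecular formula: C19H28O2

C19H28O2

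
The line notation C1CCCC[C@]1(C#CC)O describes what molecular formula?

C9H14O

Heavy atoms from the SMILES: 9 C, 1 O.
Implicit hydrogens by atom environment:
  5 × C: 2 H each → 10
  3 × C: no H
  1 × C: 3 H
  1 × O: 1 H
  Total hydrogens = 14.
Molecular formula: C9H14O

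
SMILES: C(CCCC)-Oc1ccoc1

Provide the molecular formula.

C9H14O2

Heavy atoms from the SMILES: 9 C, 2 O.
Implicit hydrogens by atom environment:
  4 × C: 2 H each → 8
  3 × C (aromatic): 1 H each → 3
  1 × C: 3 H
  1 × C (aromatic): no H
  1 × O (aromatic): no H
  1 × O: no H
  Total hydrogens = 14.
Molecular formula: C9H14O2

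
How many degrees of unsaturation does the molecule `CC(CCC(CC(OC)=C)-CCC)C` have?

Molecular formula from the SMILES: C13H26O.
DoU = (2C + 2 + N − H − X)/2 = (2·13 + 2 + 0 − 26 − 0)/2 = 2/2 = 1.
(Structurally: 0 ring(s) + 1 π bond(s) = 1.)

1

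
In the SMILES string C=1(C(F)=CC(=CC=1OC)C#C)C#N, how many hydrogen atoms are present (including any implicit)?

Hydrogens are implicit in SMILES; fill each atom to its normal valence:
  4 × C (aromatic): no H
  2 × C (aromatic): 1 H each → 2
  2 × C: no H
  1 × C: 3 H
  1 × C: 1 H
  1 × F: no H
  1 × N: no H
  1 × O: no H
  Total hydrogens = 6.

6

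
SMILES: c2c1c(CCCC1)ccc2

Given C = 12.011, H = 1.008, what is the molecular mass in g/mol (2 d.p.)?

132.21

Molecular formula: C10H12.
M = 10×12.011 + 12×1.008 = 132.21 g/mol.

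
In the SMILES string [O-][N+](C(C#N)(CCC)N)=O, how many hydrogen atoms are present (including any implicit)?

Hydrogens are implicit in SMILES; fill each atom to its normal valence:
  2 × C: 2 H each → 4
  2 × C: no H
  1 × C: 3 H
  1 × N: 2 H
  1 × N: no H
  1 × N (charge +1): no H
  1 × O: no H
  1 × O (charge -1): no H
  Total hydrogens = 9.

9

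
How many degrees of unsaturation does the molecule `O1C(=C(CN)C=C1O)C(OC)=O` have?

Molecular formula from the SMILES: C7H9NO4.
DoU = (2C + 2 + N − H − X)/2 = (2·7 + 2 + 1 − 9 − 0)/2 = 8/2 = 4.
(Structurally: 1 ring(s) + 3 π bond(s) = 4.)

4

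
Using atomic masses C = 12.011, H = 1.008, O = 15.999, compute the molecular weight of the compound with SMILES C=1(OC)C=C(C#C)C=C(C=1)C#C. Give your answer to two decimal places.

Molecular formula: C11H8O.
M = 11×12.011 + 8×1.008 + 1×15.999 = 156.18 g/mol.

156.18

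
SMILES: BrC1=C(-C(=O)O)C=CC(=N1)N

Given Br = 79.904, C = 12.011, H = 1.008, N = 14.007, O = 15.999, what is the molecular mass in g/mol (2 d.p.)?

Molecular formula: C6H5BrN2O2.
M = 1×79.904 + 6×12.011 + 5×1.008 + 2×14.007 + 2×15.999 = 217.02 g/mol.

217.02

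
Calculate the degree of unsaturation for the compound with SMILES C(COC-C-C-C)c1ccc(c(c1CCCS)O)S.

Molecular formula from the SMILES: C15H24O2S2.
DoU = (2C + 2 + N − H − X)/2 = (2·15 + 2 + 0 − 24 − 0)/2 = 8/2 = 4.
(Structurally: 1 ring(s) + 3 π bond(s) = 4.)

4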